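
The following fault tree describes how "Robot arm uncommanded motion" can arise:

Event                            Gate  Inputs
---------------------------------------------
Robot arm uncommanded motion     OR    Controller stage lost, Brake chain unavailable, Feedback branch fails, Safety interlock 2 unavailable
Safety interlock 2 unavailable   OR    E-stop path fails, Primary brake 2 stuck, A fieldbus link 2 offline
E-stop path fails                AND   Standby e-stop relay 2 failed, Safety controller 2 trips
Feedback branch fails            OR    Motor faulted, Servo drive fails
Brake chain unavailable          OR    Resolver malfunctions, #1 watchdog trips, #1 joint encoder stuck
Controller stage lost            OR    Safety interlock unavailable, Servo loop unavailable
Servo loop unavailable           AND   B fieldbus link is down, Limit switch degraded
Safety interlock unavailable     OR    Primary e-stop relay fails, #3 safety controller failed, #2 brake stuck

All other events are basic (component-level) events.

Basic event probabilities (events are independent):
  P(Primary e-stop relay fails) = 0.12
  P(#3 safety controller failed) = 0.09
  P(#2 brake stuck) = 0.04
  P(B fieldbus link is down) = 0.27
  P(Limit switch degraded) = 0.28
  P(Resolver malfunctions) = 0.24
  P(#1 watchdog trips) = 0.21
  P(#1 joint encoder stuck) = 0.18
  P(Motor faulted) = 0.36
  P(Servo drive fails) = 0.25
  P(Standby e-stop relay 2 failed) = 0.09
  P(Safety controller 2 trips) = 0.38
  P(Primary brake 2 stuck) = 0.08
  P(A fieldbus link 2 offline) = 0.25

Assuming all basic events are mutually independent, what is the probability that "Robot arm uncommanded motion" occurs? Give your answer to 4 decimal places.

P(Safety interlock unavailable) [OR] = 1 − (1−0.12) × (1−0.09) × (1−0.04) = 0.231232
P(Servo loop unavailable) [AND] = 0.27 × 0.28 = 0.075600
P(Controller stage lost) [OR] = 1 − (1−0.231232) × (1−0.075600) = 0.289351
P(Brake chain unavailable) [OR] = 1 − (1−0.24) × (1−0.21) × (1−0.18) = 0.507672
P(Feedback branch fails) [OR] = 1 − (1−0.36) × (1−0.25) = 0.520000
P(E-stop path fails) [AND] = 0.09 × 0.38 = 0.034200
P(Safety interlock 2 unavailable) [OR] = 1 − (1−0.034200) × (1−0.08) × (1−0.25) = 0.333598
P(Robot arm uncommanded motion) [OR] = 1 − (1−0.289351) × (1−0.507672) × (1−0.520000) × (1−0.333598) = 0.888085
Rounded to 4 decimal places: P(Robot arm uncommanded motion) ≈ 0.8881.

0.8881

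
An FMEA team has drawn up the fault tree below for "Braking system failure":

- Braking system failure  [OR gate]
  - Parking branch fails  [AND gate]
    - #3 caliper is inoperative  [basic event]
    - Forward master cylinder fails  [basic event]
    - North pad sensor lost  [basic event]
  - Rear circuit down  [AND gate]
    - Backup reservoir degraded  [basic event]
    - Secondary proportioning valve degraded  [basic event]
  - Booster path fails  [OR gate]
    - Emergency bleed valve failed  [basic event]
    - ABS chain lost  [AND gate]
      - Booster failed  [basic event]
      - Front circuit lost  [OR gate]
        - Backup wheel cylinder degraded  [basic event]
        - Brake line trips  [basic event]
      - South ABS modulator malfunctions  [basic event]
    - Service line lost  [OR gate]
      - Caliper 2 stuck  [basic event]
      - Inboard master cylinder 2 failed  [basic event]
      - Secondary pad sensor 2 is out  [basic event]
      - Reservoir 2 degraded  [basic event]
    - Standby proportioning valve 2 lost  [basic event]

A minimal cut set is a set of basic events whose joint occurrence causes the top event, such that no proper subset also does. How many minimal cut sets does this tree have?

10

Parking branch fails [AND]: one cut set from each child combined → 1 × 1 × 1 = 1 cut set(s).
Rear circuit down [AND]: one cut set from each child combined → 1 × 1 = 1 cut set(s).
Front circuit lost [OR]: union of children's cut sets → 2 cut set(s).
ABS chain lost [AND]: one cut set from each child combined → 1 × 2 × 1 = 2 cut set(s).
Service line lost [OR]: union of children's cut sets → 4 cut set(s).
Booster path fails [OR]: union of children's cut sets → 8 cut set(s).
Braking system failure [OR]: union of children's cut sets → 10 cut set(s).
Minimal cut sets: {#3 caliper is inoperative, Forward master cylinder fails, North pad sensor lost}; {Backup reservoir degraded, Secondary proportioning valve degraded}; {Emergency bleed valve failed}; {Backup wheel cylinder degraded, Booster failed, South ABS modulator malfunctions}; {Booster failed, Brake line trips, South ABS modulator malfunctions}; {Caliper 2 stuck}; {Inboard master cylinder 2 failed}; {Secondary pad sensor 2 is out}; {Reservoir 2 degraded}; {Standby proportioning valve 2 lost}.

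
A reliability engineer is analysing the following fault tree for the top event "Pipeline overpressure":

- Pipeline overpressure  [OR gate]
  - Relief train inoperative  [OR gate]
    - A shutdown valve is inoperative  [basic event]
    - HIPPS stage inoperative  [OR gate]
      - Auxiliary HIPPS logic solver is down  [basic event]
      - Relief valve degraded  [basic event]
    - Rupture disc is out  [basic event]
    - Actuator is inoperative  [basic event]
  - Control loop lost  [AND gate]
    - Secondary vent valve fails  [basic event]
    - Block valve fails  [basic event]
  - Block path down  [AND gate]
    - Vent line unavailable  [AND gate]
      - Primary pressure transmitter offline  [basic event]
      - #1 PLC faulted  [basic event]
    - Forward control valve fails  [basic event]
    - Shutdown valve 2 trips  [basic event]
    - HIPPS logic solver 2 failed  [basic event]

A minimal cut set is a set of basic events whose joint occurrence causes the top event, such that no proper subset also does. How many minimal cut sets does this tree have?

7

HIPPS stage inoperative [OR]: union of children's cut sets → 2 cut set(s).
Relief train inoperative [OR]: union of children's cut sets → 5 cut set(s).
Control loop lost [AND]: one cut set from each child combined → 1 × 1 = 1 cut set(s).
Vent line unavailable [AND]: one cut set from each child combined → 1 × 1 = 1 cut set(s).
Block path down [AND]: one cut set from each child combined → 1 × 1 × 1 × 1 = 1 cut set(s).
Pipeline overpressure [OR]: union of children's cut sets → 7 cut set(s).
Minimal cut sets: {A shutdown valve is inoperative}; {Auxiliary HIPPS logic solver is down}; {Relief valve degraded}; {Rupture disc is out}; {Actuator is inoperative}; {Block valve fails, Secondary vent valve fails}; {#1 PLC faulted, Forward control valve fails, HIPPS logic solver 2 failed, Primary pressure transmitter offline, Shutdown valve 2 trips}.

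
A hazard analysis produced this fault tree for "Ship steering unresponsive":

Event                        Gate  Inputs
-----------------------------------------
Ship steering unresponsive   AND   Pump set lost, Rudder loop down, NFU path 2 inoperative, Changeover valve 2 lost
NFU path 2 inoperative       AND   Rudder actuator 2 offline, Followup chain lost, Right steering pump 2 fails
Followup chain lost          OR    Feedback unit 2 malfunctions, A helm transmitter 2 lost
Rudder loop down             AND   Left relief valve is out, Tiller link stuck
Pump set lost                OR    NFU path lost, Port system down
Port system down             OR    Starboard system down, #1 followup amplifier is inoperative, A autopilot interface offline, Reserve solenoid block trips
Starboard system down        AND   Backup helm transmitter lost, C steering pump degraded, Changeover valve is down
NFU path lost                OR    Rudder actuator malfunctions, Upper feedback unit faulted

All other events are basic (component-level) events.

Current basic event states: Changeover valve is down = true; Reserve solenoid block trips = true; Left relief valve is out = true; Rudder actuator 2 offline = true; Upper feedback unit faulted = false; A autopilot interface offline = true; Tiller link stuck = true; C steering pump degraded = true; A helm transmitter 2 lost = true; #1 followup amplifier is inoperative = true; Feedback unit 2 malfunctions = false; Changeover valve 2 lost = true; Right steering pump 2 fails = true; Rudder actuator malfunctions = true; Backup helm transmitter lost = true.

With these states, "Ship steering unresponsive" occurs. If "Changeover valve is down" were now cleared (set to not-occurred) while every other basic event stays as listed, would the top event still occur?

Counterfactual: set "Changeover valve is down" to not occurred.
NFU path lost [OR]: Rudder actuator malfunctions=occurs, Upper feedback unit faulted=not → at least one input occurs → occurs.
Starboard system down [AND]: Backup helm transmitter lost=occurs, C steering pump degraded=occurs, Changeover valve is down=not → not all inputs occur → does not occur.
Port system down [OR]: Starboard system down=not, #1 followup amplifier is inoperative=occurs, A autopilot interface offline=occurs, Reserve solenoid block trips=occurs → at least one input occurs → occurs.
Pump set lost [OR]: NFU path lost=occurs, Port system down=occurs → at least one input occurs → occurs.
Rudder loop down [AND]: Left relief valve is out=occurs, Tiller link stuck=occurs → all inputs occur → occurs.
Followup chain lost [OR]: Feedback unit 2 malfunctions=not, A helm transmitter 2 lost=occurs → at least one input occurs → occurs.
NFU path 2 inoperative [AND]: Rudder actuator 2 offline=occurs, Followup chain lost=occurs, Right steering pump 2 fails=occurs → all inputs occur → occurs.
Ship steering unresponsive [AND]: Pump set lost=occurs, Rudder loop down=occurs, NFU path 2 inoperative=occurs, Changeover valve 2 lost=occurs → all inputs occur → occurs.

Yes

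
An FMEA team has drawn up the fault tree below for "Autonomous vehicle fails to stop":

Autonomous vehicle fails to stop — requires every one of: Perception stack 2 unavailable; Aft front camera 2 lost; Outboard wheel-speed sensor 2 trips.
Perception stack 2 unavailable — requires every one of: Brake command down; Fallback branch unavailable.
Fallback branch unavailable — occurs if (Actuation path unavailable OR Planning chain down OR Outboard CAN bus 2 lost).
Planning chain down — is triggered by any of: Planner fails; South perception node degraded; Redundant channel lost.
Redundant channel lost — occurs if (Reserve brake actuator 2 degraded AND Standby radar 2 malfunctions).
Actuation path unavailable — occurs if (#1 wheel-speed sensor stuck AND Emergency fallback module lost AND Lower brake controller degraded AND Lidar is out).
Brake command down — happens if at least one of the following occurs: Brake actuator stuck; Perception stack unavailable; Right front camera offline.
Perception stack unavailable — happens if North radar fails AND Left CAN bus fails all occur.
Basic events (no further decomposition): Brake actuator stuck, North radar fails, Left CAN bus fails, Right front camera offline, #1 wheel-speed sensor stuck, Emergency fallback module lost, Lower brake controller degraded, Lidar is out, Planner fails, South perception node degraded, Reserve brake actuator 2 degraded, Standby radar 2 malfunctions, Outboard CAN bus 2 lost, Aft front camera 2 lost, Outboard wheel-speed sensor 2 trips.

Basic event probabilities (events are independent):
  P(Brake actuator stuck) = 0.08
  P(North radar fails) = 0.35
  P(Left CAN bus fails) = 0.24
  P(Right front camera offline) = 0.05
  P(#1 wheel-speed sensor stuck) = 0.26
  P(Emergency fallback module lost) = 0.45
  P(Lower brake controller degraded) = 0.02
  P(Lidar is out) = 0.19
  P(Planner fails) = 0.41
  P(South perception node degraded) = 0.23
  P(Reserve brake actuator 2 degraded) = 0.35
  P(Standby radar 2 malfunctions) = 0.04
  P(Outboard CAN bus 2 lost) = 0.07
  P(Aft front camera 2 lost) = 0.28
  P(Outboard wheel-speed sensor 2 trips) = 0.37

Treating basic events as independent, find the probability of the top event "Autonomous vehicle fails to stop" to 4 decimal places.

0.0121

P(Perception stack unavailable) [AND] = 0.35 × 0.24 = 0.084000
P(Brake command down) [OR] = 1 − (1−0.08) × (1−0.084000) × (1−0.05) = 0.199416
P(Actuation path unavailable) [AND] = 0.26 × 0.45 × 0.02 × 0.19 = 0.000445
P(Redundant channel lost) [AND] = 0.35 × 0.04 = 0.014000
P(Planning chain down) [OR] = 1 − (1−0.41) × (1−0.23) × (1−0.014000) = 0.552060
P(Fallback branch unavailable) [OR] = 1 − (1−0.000445) × (1−0.552060) × (1−0.07) = 0.583601
P(Perception stack 2 unavailable) [AND] = 0.199416 × 0.583601 = 0.116379
P(Autonomous vehicle fails to stop) [AND] = 0.116379 × 0.28 × 0.37 = 0.012057
Rounded to 4 decimal places: P(Autonomous vehicle fails to stop) ≈ 0.0121.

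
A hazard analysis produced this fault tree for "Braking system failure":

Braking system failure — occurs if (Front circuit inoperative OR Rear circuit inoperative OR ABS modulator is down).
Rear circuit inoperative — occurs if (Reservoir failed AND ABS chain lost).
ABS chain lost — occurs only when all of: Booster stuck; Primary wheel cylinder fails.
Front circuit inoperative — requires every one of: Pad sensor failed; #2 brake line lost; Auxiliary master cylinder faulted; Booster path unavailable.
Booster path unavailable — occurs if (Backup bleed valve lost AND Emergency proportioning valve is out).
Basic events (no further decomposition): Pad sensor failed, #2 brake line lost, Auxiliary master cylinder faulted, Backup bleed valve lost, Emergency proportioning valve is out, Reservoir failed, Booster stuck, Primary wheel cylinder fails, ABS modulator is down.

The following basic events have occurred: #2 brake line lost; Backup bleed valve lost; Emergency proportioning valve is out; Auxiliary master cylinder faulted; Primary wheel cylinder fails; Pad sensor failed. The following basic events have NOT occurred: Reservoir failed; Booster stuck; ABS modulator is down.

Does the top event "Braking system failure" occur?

Booster path unavailable [AND]: Backup bleed valve lost=occurs, Emergency proportioning valve is out=occurs → all inputs occur → occurs.
Front circuit inoperative [AND]: Pad sensor failed=occurs, #2 brake line lost=occurs, Auxiliary master cylinder faulted=occurs, Booster path unavailable=occurs → all inputs occur → occurs.
ABS chain lost [AND]: Booster stuck=not, Primary wheel cylinder fails=occurs → not all inputs occur → does not occur.
Rear circuit inoperative [AND]: Reservoir failed=not, ABS chain lost=not → not all inputs occur → does not occur.
Braking system failure [OR]: Front circuit inoperative=occurs, Rear circuit inoperative=not, ABS modulator is down=not → at least one input occurs → occurs.

Yes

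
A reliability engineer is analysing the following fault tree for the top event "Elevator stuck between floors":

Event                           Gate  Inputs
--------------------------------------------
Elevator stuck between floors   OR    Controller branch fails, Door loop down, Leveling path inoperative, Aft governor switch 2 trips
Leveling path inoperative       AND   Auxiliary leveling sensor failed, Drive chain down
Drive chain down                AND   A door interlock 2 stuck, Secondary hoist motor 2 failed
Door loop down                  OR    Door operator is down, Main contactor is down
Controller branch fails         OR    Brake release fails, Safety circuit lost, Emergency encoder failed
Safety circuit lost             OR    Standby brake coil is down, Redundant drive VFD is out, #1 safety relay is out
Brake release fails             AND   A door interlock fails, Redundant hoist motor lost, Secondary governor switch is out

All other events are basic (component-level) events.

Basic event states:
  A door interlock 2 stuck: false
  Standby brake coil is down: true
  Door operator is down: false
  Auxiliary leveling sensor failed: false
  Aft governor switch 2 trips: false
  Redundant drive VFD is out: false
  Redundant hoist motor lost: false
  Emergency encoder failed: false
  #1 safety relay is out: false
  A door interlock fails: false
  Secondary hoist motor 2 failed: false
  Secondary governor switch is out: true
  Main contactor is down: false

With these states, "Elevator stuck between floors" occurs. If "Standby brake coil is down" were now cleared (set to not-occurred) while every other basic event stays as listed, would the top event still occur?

Counterfactual: set "Standby brake coil is down" to not occurred.
Brake release fails [AND]: A door interlock fails=not, Redundant hoist motor lost=not, Secondary governor switch is out=occurs → not all inputs occur → does not occur.
Safety circuit lost [OR]: Standby brake coil is down=not, Redundant drive VFD is out=not, #1 safety relay is out=not → no input occurs → does not occur.
Controller branch fails [OR]: Brake release fails=not, Safety circuit lost=not, Emergency encoder failed=not → no input occurs → does not occur.
Door loop down [OR]: Door operator is down=not, Main contactor is down=not → no input occurs → does not occur.
Drive chain down [AND]: A door interlock 2 stuck=not, Secondary hoist motor 2 failed=not → not all inputs occur → does not occur.
Leveling path inoperative [AND]: Auxiliary leveling sensor failed=not, Drive chain down=not → not all inputs occur → does not occur.
Elevator stuck between floors [OR]: Controller branch fails=not, Door loop down=not, Leveling path inoperative=not, Aft governor switch 2 trips=not → no input occurs → does not occur.

No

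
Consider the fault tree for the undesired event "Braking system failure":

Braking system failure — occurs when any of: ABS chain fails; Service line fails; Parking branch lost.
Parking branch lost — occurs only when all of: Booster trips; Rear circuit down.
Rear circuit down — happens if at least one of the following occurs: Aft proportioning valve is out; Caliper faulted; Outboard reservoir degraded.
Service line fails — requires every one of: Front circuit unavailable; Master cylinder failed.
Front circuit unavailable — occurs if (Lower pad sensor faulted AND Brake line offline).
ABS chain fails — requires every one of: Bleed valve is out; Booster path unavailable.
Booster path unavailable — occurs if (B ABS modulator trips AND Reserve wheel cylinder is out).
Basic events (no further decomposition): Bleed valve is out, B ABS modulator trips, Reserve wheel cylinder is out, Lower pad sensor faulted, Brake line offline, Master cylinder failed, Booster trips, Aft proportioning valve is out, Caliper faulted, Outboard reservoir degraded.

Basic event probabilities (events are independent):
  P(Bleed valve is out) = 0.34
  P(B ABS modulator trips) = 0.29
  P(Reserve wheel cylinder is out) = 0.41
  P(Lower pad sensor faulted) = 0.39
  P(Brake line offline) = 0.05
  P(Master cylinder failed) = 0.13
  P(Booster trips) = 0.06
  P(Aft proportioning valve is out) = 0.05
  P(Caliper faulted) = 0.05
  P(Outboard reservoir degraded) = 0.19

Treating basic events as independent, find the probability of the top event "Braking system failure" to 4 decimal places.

P(Booster path unavailable) [AND] = 0.29 × 0.41 = 0.118900
P(ABS chain fails) [AND] = 0.34 × 0.118900 = 0.040426
P(Front circuit unavailable) [AND] = 0.39 × 0.05 = 0.019500
P(Service line fails) [AND] = 0.019500 × 0.13 = 0.002535
P(Rear circuit down) [OR] = 1 − (1−0.05) × (1−0.05) × (1−0.19) = 0.268975
P(Parking branch lost) [AND] = 0.06 × 0.268975 = 0.016139
P(Braking system failure) [OR] = 1 − (1−0.040426) × (1−0.002535) × (1−0.016139) = 0.058306
Rounded to 4 decimal places: P(Braking system failure) ≈ 0.0583.

0.0583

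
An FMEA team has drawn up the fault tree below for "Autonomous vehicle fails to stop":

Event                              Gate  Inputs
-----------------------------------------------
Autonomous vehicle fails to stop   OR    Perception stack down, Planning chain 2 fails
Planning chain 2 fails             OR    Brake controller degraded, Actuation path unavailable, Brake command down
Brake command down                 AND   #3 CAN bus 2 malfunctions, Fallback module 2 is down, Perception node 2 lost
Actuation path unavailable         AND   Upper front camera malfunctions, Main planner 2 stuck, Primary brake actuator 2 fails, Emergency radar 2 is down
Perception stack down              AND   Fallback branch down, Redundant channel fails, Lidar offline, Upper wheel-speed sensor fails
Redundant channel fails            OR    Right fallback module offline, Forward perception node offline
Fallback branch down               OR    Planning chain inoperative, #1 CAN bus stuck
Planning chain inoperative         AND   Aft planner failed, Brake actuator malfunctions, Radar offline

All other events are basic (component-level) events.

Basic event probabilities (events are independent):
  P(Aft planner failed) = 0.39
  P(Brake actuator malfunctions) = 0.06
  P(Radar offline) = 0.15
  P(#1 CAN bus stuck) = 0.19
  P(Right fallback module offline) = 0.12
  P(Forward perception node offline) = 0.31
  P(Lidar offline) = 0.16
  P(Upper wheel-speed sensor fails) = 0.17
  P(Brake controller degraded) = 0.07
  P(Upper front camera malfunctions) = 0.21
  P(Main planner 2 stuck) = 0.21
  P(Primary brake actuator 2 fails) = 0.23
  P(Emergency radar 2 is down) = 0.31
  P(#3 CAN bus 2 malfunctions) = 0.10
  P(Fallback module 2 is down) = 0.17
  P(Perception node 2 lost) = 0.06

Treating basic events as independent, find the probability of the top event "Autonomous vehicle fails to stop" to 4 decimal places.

P(Planning chain inoperative) [AND] = 0.39 × 0.06 × 0.15 = 0.003510
P(Fallback branch down) [OR] = 1 − (1−0.003510) × (1−0.19) = 0.192843
P(Redundant channel fails) [OR] = 1 − (1−0.12) × (1−0.31) = 0.392800
P(Perception stack down) [AND] = 0.192843 × 0.392800 × 0.16 × 0.17 = 0.002060
P(Actuation path unavailable) [AND] = 0.21 × 0.21 × 0.23 × 0.31 = 0.003144
P(Brake command down) [AND] = 0.10 × 0.17 × 0.06 = 0.001020
P(Planning chain 2 fails) [OR] = 1 − (1−0.07) × (1−0.003144) × (1−0.001020) = 0.073870
P(Autonomous vehicle fails to stop) [OR] = 1 − (1−0.002060) × (1−0.073870) = 0.075778
Rounded to 4 decimal places: P(Autonomous vehicle fails to stop) ≈ 0.0758.

0.0758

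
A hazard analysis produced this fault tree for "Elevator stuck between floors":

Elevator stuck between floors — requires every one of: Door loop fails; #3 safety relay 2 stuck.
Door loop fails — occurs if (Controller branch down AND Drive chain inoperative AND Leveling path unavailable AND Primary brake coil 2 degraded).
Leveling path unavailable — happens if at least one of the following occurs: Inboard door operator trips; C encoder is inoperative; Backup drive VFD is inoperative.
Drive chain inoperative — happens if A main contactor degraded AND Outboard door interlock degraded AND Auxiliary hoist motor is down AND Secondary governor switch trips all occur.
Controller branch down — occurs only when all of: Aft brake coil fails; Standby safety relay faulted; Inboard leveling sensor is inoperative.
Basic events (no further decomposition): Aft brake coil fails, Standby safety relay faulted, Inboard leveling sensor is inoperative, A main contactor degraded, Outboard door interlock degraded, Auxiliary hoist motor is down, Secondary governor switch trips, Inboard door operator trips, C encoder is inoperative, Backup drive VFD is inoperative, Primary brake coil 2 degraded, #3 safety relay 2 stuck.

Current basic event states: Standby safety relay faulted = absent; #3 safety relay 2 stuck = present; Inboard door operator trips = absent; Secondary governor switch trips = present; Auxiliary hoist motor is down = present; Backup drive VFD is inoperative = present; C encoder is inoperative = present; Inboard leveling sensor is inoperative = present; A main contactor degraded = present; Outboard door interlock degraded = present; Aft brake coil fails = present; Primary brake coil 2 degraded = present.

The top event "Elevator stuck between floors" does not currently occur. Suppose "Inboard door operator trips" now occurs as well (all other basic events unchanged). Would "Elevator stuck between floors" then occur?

Counterfactual: set "Inboard door operator trips" to occurred.
Controller branch down [AND]: Aft brake coil fails=occurs, Standby safety relay faulted=not, Inboard leveling sensor is inoperative=occurs → not all inputs occur → does not occur.
Drive chain inoperative [AND]: A main contactor degraded=occurs, Outboard door interlock degraded=occurs, Auxiliary hoist motor is down=occurs, Secondary governor switch trips=occurs → all inputs occur → occurs.
Leveling path unavailable [OR]: Inboard door operator trips=occurs, C encoder is inoperative=occurs, Backup drive VFD is inoperative=occurs → at least one input occurs → occurs.
Door loop fails [AND]: Controller branch down=not, Drive chain inoperative=occurs, Leveling path unavailable=occurs, Primary brake coil 2 degraded=occurs → not all inputs occur → does not occur.
Elevator stuck between floors [AND]: Door loop fails=not, #3 safety relay 2 stuck=occurs → not all inputs occur → does not occur.

No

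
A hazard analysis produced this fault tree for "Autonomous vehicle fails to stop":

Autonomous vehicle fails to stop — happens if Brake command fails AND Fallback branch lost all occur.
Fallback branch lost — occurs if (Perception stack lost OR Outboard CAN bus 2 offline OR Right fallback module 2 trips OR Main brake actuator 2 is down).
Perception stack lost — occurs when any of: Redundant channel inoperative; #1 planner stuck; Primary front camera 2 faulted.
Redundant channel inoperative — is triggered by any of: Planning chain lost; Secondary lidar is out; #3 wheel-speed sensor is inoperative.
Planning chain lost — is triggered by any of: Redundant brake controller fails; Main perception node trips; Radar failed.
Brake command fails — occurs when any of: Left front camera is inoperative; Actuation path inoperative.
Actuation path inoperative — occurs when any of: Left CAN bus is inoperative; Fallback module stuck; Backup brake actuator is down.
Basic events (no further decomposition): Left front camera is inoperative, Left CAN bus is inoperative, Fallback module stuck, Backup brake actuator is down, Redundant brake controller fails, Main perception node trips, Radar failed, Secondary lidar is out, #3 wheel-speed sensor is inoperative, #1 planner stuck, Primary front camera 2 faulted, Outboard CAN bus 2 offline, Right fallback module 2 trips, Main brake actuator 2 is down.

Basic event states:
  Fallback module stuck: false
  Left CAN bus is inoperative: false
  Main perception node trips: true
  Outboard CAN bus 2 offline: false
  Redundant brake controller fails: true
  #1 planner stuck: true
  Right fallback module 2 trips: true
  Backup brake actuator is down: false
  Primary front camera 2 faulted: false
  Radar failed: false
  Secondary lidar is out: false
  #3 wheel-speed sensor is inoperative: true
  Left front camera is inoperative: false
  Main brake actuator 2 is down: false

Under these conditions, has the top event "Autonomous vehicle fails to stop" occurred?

Actuation path inoperative [OR]: Left CAN bus is inoperative=not, Fallback module stuck=not, Backup brake actuator is down=not → no input occurs → does not occur.
Brake command fails [OR]: Left front camera is inoperative=not, Actuation path inoperative=not → no input occurs → does not occur.
Planning chain lost [OR]: Redundant brake controller fails=occurs, Main perception node trips=occurs, Radar failed=not → at least one input occurs → occurs.
Redundant channel inoperative [OR]: Planning chain lost=occurs, Secondary lidar is out=not, #3 wheel-speed sensor is inoperative=occurs → at least one input occurs → occurs.
Perception stack lost [OR]: Redundant channel inoperative=occurs, #1 planner stuck=occurs, Primary front camera 2 faulted=not → at least one input occurs → occurs.
Fallback branch lost [OR]: Perception stack lost=occurs, Outboard CAN bus 2 offline=not, Right fallback module 2 trips=occurs, Main brake actuator 2 is down=not → at least one input occurs → occurs.
Autonomous vehicle fails to stop [AND]: Brake command fails=not, Fallback branch lost=occurs → not all inputs occur → does not occur.

No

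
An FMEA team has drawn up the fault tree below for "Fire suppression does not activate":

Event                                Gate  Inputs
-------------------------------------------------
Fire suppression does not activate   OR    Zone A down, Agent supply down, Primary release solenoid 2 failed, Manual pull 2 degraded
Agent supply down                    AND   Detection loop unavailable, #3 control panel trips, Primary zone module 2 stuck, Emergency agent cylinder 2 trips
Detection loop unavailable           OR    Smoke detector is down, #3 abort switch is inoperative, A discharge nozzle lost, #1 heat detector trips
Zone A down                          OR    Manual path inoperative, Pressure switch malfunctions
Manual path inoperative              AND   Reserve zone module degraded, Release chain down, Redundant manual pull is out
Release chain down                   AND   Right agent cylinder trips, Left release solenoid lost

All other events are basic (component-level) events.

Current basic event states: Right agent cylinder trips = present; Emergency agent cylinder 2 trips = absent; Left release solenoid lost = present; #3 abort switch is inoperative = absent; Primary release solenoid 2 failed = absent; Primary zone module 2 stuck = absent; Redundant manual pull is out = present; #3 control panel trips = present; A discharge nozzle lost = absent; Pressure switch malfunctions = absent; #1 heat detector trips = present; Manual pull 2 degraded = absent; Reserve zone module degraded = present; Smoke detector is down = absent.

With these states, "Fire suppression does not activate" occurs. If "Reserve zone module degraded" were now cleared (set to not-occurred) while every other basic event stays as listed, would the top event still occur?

Counterfactual: set "Reserve zone module degraded" to not occurred.
Release chain down [AND]: Right agent cylinder trips=occurs, Left release solenoid lost=occurs → all inputs occur → occurs.
Manual path inoperative [AND]: Reserve zone module degraded=not, Release chain down=occurs, Redundant manual pull is out=occurs → not all inputs occur → does not occur.
Zone A down [OR]: Manual path inoperative=not, Pressure switch malfunctions=not → no input occurs → does not occur.
Detection loop unavailable [OR]: Smoke detector is down=not, #3 abort switch is inoperative=not, A discharge nozzle lost=not, #1 heat detector trips=occurs → at least one input occurs → occurs.
Agent supply down [AND]: Detection loop unavailable=occurs, #3 control panel trips=occurs, Primary zone module 2 stuck=not, Emergency agent cylinder 2 trips=not → not all inputs occur → does not occur.
Fire suppression does not activate [OR]: Zone A down=not, Agent supply down=not, Primary release solenoid 2 failed=not, Manual pull 2 degraded=not → no input occurs → does not occur.

No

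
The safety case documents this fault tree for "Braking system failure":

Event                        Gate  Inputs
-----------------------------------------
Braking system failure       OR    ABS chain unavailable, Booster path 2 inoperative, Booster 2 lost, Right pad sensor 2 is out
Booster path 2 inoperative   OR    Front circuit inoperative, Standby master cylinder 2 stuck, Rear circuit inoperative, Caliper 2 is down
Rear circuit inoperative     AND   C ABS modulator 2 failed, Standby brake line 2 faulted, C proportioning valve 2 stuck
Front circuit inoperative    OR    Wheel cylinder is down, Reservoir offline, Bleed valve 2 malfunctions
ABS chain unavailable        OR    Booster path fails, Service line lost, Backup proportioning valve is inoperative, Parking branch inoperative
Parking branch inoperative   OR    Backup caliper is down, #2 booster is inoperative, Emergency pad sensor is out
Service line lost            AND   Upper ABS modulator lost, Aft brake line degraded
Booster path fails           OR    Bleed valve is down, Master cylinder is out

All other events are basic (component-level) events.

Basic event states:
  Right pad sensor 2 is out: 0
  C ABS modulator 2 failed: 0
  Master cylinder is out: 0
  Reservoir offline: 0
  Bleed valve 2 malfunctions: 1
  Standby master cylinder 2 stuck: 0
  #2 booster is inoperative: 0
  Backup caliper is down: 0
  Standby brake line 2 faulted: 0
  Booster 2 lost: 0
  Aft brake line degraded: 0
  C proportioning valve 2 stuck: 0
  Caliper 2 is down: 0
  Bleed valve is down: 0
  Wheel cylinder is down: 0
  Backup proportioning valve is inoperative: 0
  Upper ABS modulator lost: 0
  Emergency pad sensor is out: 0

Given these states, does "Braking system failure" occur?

Booster path fails [OR]: Bleed valve is down=not, Master cylinder is out=not → no input occurs → does not occur.
Service line lost [AND]: Upper ABS modulator lost=not, Aft brake line degraded=not → not all inputs occur → does not occur.
Parking branch inoperative [OR]: Backup caliper is down=not, #2 booster is inoperative=not, Emergency pad sensor is out=not → no input occurs → does not occur.
ABS chain unavailable [OR]: Booster path fails=not, Service line lost=not, Backup proportioning valve is inoperative=not, Parking branch inoperative=not → no input occurs → does not occur.
Front circuit inoperative [OR]: Wheel cylinder is down=not, Reservoir offline=not, Bleed valve 2 malfunctions=occurs → at least one input occurs → occurs.
Rear circuit inoperative [AND]: C ABS modulator 2 failed=not, Standby brake line 2 faulted=not, C proportioning valve 2 stuck=not → not all inputs occur → does not occur.
Booster path 2 inoperative [OR]: Front circuit inoperative=occurs, Standby master cylinder 2 stuck=not, Rear circuit inoperative=not, Caliper 2 is down=not → at least one input occurs → occurs.
Braking system failure [OR]: ABS chain unavailable=not, Booster path 2 inoperative=occurs, Booster 2 lost=not, Right pad sensor 2 is out=not → at least one input occurs → occurs.

Yes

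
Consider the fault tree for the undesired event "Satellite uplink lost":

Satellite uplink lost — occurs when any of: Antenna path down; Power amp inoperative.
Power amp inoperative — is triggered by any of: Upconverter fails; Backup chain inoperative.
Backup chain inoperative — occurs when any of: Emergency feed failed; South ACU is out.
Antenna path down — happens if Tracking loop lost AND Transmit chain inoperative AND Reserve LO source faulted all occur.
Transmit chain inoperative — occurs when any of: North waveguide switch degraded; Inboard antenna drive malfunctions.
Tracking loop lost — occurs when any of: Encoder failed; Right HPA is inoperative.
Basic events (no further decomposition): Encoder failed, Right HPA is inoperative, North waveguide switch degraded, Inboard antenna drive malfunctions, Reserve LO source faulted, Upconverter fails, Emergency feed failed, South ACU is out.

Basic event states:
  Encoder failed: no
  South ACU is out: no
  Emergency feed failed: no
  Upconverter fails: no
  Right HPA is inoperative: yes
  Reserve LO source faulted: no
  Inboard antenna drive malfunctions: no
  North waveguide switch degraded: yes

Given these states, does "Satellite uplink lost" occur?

No

Tracking loop lost [OR]: Encoder failed=not, Right HPA is inoperative=occurs → at least one input occurs → occurs.
Transmit chain inoperative [OR]: North waveguide switch degraded=occurs, Inboard antenna drive malfunctions=not → at least one input occurs → occurs.
Antenna path down [AND]: Tracking loop lost=occurs, Transmit chain inoperative=occurs, Reserve LO source faulted=not → not all inputs occur → does not occur.
Backup chain inoperative [OR]: Emergency feed failed=not, South ACU is out=not → no input occurs → does not occur.
Power amp inoperative [OR]: Upconverter fails=not, Backup chain inoperative=not → no input occurs → does not occur.
Satellite uplink lost [OR]: Antenna path down=not, Power amp inoperative=not → no input occurs → does not occur.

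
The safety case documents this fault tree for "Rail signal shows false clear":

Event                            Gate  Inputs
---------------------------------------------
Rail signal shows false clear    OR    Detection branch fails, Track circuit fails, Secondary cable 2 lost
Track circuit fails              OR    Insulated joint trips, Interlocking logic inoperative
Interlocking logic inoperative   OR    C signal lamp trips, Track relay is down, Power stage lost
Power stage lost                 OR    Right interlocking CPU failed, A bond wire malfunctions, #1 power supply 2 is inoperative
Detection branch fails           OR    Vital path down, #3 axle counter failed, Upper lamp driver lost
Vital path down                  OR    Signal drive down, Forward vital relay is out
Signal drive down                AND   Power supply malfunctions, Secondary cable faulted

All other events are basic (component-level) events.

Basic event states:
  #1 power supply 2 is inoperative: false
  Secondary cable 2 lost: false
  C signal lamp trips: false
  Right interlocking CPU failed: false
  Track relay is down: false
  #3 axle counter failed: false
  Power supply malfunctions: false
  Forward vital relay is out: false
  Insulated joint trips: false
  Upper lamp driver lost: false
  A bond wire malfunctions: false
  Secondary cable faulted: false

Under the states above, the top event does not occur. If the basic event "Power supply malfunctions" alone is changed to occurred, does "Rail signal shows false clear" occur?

Counterfactual: set "Power supply malfunctions" to occurred.
Signal drive down [AND]: Power supply malfunctions=occurs, Secondary cable faulted=not → not all inputs occur → does not occur.
Vital path down [OR]: Signal drive down=not, Forward vital relay is out=not → no input occurs → does not occur.
Detection branch fails [OR]: Vital path down=not, #3 axle counter failed=not, Upper lamp driver lost=not → no input occurs → does not occur.
Power stage lost [OR]: Right interlocking CPU failed=not, A bond wire malfunctions=not, #1 power supply 2 is inoperative=not → no input occurs → does not occur.
Interlocking logic inoperative [OR]: C signal lamp trips=not, Track relay is down=not, Power stage lost=not → no input occurs → does not occur.
Track circuit fails [OR]: Insulated joint trips=not, Interlocking logic inoperative=not → no input occurs → does not occur.
Rail signal shows false clear [OR]: Detection branch fails=not, Track circuit fails=not, Secondary cable 2 lost=not → no input occurs → does not occur.

No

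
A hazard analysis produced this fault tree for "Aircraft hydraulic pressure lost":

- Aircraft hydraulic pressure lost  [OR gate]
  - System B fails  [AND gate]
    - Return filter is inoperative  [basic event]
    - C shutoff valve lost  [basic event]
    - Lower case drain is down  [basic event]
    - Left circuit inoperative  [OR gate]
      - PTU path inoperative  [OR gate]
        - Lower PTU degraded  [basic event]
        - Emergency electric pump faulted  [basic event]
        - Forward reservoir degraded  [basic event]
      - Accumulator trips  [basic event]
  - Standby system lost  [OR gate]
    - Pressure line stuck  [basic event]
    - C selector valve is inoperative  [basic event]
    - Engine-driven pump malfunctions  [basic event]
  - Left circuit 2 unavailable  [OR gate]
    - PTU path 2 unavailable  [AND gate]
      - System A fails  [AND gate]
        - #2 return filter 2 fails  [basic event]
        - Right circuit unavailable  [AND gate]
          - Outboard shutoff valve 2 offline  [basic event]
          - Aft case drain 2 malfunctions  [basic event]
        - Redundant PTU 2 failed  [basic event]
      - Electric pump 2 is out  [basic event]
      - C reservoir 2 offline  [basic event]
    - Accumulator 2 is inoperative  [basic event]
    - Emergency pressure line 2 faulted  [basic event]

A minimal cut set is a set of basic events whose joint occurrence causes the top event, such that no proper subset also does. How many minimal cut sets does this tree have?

10

PTU path inoperative [OR]: union of children's cut sets → 3 cut set(s).
Left circuit inoperative [OR]: union of children's cut sets → 4 cut set(s).
System B fails [AND]: one cut set from each child combined → 1 × 1 × 1 × 4 = 4 cut set(s).
Standby system lost [OR]: union of children's cut sets → 3 cut set(s).
Right circuit unavailable [AND]: one cut set from each child combined → 1 × 1 = 1 cut set(s).
System A fails [AND]: one cut set from each child combined → 1 × 1 × 1 = 1 cut set(s).
PTU path 2 unavailable [AND]: one cut set from each child combined → 1 × 1 × 1 = 1 cut set(s).
Left circuit 2 unavailable [OR]: union of children's cut sets → 3 cut set(s).
Aircraft hydraulic pressure lost [OR]: union of children's cut sets → 10 cut set(s).
Minimal cut sets: {C shutoff valve lost, Lower PTU degraded, Lower case drain is down, Return filter is inoperative}; {C shutoff valve lost, Emergency electric pump faulted, Lower case drain is down, Return filter is inoperative}; {C shutoff valve lost, Forward reservoir degraded, Lower case drain is down, Return filter is inoperative}; {Accumulator trips, C shutoff valve lost, Lower case drain is down, Return filter is inoperative}; {Pressure line stuck}; {C selector valve is inoperative}; {Engine-driven pump malfunctions}; {#2 return filter 2 fails, Aft case drain 2 malfunctions, C reservoir 2 offline, Electric pump 2 is out, Outboard shutoff valve 2 offline, Redundant PTU 2 failed}; {Accumulator 2 is inoperative}; {Emergency pressure line 2 faulted}.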